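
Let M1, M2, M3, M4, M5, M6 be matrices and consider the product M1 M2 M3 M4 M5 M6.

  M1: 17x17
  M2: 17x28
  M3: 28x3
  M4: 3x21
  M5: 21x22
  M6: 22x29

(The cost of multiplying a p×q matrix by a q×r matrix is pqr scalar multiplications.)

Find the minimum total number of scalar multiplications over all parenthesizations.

7074

Adjacent pairs: M1M2 = 17·17·28 = 8092; M2M3 = 17·28·3 = 1428; M3M4 = 28·3·21 = 1764; M4M5 = 3·21·22 = 1386; M5M6 = 21·22·29 = 13398.
Length 3: M1..M3: k=1: 0+1428+17·17·3=2295; k=2: 8092+0+17·28·3=9520 → min 2295 | M2..M4: k=2: 0+1764+17·28·21=11760; k=3: 1428+0+17·3·21=2499 → min 2499 | M3..M5: k=3: 0+1386+28·3·22=3234; k=4: 1764+0+28·21·22=14700 → min 3234 | M4..M6: k=4: 0+13398+3·21·29=15225; k=5: 1386+0+3·22·29=3300 → min 3300.
Length 4: M1..M4: k=1: 0+2499+17·17·21=8568; k=2: 8092+1764+17·28·21=19852; k=3: 2295+0+17·3·21=3366 → min 3366 | M2..M5: k=2: 0+3234+17·28·22=13706; k=3: 1428+1386+17·3·22=3936; k=4: 2499+0+17·21·22=10353 → min 3936 | M3..M6: k=3: 0+3300+28·3·29=5736; k=4: 1764+13398+28·21·29=32214; k=5: 3234+0+28·22·29=21098 → min 5736.
Length 5: M1..M5: k=1: 0+3936+17·17·22=10294; k=2: 8092+3234+17·28·22=21798; k=3: 2295+1386+17·3·22=4803; k=4: 3366+0+17·21·22=11220 → min 4803 | M2..M6: k=2: 0+5736+17·28·29=19540; k=3: 1428+3300+17·3·29=6207; k=4: 2499+13398+17·21·29=26250; k=5: 3936+0+17·22·29=14782 → min 6207.
Length 6: M1..M6: k=1: 0+6207+17·17·29=14588; k=2: 8092+5736+17·28·29=27632; k=3: 2295+3300+17·3·29=7074; k=4: 3366+13398+17·21·29=27117; k=5: 4803+0+17·22·29=15649 → min 7074.
Optimal order: ((M1 (M2 M3)) ((M4 M5) M6)) with cost 7074.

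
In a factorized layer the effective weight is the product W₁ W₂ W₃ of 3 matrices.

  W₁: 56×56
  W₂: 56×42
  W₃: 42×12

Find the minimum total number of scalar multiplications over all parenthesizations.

65856

Order (W₁ (W₂ W₃)): (W₂ W₃): 56×42 by 42×12 → 56×12, cost 56·42·12 = 28224; (W₁ (W₂ W₃)): 56×56 by 56×12 → 56×12, cost 56·56·12 = 37632; cumulative 65856. Total 65856.
Order ((W₁ W₂) W₃): (W₁ W₂): 56×56 by 56×42 → 56×42, cost 56·56·42 = 131712; ((W₁ W₂) W₃): 56×42 by 42×12 → 56×12, cost 56·42·12 = 28224; cumulative 159936. Total 159936.
Minimum: 65856.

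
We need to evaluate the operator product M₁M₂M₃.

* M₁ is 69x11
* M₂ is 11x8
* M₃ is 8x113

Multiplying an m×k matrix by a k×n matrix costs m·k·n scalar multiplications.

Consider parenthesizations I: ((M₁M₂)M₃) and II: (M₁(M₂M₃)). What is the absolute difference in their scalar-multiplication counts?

Order I = ((M₁M₂)M₃): (M₁M₂): 69×11 by 11×8 → 69×8, cost 69·11·8 = 6072; ((M₁M₂)M₃): 69×8 by 8×113 → 69×113, cost 69·8·113 = 62376; cumulative 68448. Total 68448.
Order II = (M₁(M₂M₃)): (M₂M₃): 11×8 by 8×113 → 11×113, cost 11·8·113 = 9944; (M₁(M₂M₃)): 69×11 by 11×113 → 69×113, cost 69·11·113 = 85767; cumulative 95711. Total 95711.
Difference: |68448 − 95711| = 27263.

27263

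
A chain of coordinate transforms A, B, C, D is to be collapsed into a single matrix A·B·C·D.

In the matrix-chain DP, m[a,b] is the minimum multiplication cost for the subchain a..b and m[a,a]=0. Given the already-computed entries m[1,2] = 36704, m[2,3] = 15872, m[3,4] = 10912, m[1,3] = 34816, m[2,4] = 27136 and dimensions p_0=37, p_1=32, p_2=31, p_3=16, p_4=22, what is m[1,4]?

47840

m[1,4] = min over k∈[1,3] of m[1,k]+m[k+1,4]+p_{0}·p_k·p_{4}.
k=1: 0 + 27136 + 37·32·22 = 53184; k=2: 36704 + 10912 + 37·31·22 = 72850; k=3: 34816 + 0 + 37·16·22 = 47840.
Minimum: 47840 at k=3.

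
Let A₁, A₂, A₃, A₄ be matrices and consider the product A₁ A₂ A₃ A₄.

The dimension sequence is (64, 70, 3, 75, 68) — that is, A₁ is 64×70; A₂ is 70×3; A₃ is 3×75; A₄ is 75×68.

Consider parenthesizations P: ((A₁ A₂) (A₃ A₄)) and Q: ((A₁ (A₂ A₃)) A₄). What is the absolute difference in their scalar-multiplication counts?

636354

Order P = ((A₁ A₂) (A₃ A₄)): (A₁ A₂): 64×70 by 70×3 → 64×3, cost 64·70·3 = 13440; (A₃ A₄): 3×75 by 75×68 → 3×68, cost 3·75·68 = 15300; ((A₁ A₂) (A₃ A₄)): 64×3 by 3×68 → 64×68, cost 64·3·68 = 13056; cumulative 41796. Total 41796.
Order Q = ((A₁ (A₂ A₃)) A₄): (A₂ A₃): 70×3 by 3×75 → 70×75, cost 70·3·75 = 15750; (A₁ (A₂ A₃)): 64×70 by 70×75 → 64×75, cost 64·70·75 = 336000; cumulative 351750; ((A₁ (A₂ A₃)) A₄): 64×75 by 75×68 → 64×68, cost 64·75·68 = 326400; cumulative 678150. Total 678150.
Difference: |41796 − 678150| = 636354.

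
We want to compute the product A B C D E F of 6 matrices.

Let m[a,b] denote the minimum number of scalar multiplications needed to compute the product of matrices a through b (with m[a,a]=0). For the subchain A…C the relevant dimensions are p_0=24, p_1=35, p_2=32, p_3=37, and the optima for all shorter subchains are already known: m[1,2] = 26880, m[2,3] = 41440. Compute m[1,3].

55296

m[1,3] = min over k∈[1,2] of m[1,k]+m[k+1,3]+p_{0}·p_k·p_{3}.
k=1: 0 + 41440 + 24·35·37 = 72520; k=2: 26880 + 0 + 24·32·37 = 55296.
Minimum: 55296 at k=2.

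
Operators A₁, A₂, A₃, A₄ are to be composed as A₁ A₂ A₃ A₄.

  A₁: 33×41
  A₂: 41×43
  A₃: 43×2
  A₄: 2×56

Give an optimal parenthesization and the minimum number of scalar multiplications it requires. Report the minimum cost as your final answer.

9928

Adjacent pairs: A₁A₂ = 33·41·43 = 58179; A₂A₃ = 41·43·2 = 3526; A₃A₄ = 43·2·56 = 4816.
Length 3: A₁..A₃: k=1: 0+3526+33·41·2=6232; k=2: 58179+0+33·43·2=61017 → min 6232 | A₂..A₄: k=2: 0+4816+41·43·56=103544; k=3: 3526+0+41·2·56=8118 → min 8118.
Length 4: A₁..A₄: k=1: 0+8118+33·41·56=83886; k=2: 58179+4816+33·43·56=142459; k=3: 6232+0+33·2·56=9928 → min 9928.
Optimal parenthesization: ((A₁ (A₂ A₃)) A₄) with cost 9928.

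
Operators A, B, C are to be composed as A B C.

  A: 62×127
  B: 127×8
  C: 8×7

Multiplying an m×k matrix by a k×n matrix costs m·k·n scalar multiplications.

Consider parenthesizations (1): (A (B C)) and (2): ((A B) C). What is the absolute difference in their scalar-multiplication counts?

Order (1) = (A (B C)): (B C): 127×8 by 8×7 → 127×7, cost 127·8·7 = 7112; (A (B C)): 62×127 by 127×7 → 62×7, cost 62·127·7 = 55118; cumulative 62230. Total 62230.
Order (2) = ((A B) C): (A B): 62×127 by 127×8 → 62×8, cost 62·127·8 = 62992; ((A B) C): 62×8 by 8×7 → 62×7, cost 62·8·7 = 3472; cumulative 66464. Total 66464.
Difference: |62230 − 66464| = 4234.

4234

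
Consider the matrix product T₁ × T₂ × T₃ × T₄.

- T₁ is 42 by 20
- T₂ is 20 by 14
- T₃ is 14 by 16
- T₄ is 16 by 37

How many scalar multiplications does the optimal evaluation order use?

41804

Adjacent pairs: T₁T₂ = 42·20·14 = 11760; T₂T₃ = 20·14·16 = 4480; T₃T₄ = 14·16·37 = 8288.
Length 3: T₁..T₃: k=1: 0+4480+42·20·16=17920; k=2: 11760+0+42·14·16=21168 → min 17920 | T₂..T₄: k=2: 0+8288+20·14·37=18648; k=3: 4480+0+20·16·37=16320 → min 16320.
Length 4: T₁..T₄: k=1: 0+16320+42·20·37=47400; k=2: 11760+8288+42·14·37=41804; k=3: 17920+0+42·16·37=42784 → min 41804.
Optimal order: ((T₁ × T₂) × (T₃ × T₄)) with cost 41804.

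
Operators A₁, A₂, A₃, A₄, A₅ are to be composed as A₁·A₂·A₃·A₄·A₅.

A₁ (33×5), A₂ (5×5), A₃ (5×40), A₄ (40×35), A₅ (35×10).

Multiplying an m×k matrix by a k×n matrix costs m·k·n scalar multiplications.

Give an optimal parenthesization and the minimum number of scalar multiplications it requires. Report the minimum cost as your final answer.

10650

Adjacent pairs: A₁A₂ = 33·5·5 = 825; A₂A₃ = 5·5·40 = 1000; A₃A₄ = 5·40·35 = 7000; A₄A₅ = 40·35·10 = 14000.
Length 3: A₁..A₃: k=1: 0+1000+33·5·40=7600; k=2: 825+0+33·5·40=7425 → min 7425 | A₂..A₄: k=2: 0+7000+5·5·35=7875; k=3: 1000+0+5·40·35=8000 → min 7875 | A₃..A₅: k=3: 0+14000+5·40·10=16000; k=4: 7000+0+5·35·10=8750 → min 8750.
Length 4: A₁..A₄: k=1: 0+7875+33·5·35=13650; k=2: 825+7000+33·5·35=13600; k=3: 7425+0+33·40·35=53625 → min 13600 | A₂..A₅: k=2: 0+8750+5·5·10=9000; k=3: 1000+14000+5·40·10=17000; k=4: 7875+0+5·35·10=9625 → min 9000.
Length 5: A₁..A₅: k=1: 0+9000+33·5·10=10650; k=2: 825+8750+33·5·10=11225; k=3: 7425+14000+33·40·10=34625; k=4: 13600+0+33·35·10=25150 → min 10650.
Optimal parenthesization: (A₁·(A₂·((A₃·A₄)·A₅))) with cost 10650.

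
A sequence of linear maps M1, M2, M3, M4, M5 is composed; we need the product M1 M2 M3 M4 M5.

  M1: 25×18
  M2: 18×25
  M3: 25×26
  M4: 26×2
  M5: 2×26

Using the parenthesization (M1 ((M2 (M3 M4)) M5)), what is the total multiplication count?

14836

(M3 M4): 25×26 by 26×2 → 25×2, cost 25·26·2 = 1300
(M2 (M3 M4)): 18×25 by 25×2 → 18×2, cost 18·25·2 = 900; cumulative 2200
((M2 (M3 M4)) M5): 18×2 by 2×26 → 18×26, cost 18·2·26 = 936; cumulative 3136
(M1 ((M2 (M3 M4)) M5)): 25×18 by 18×26 → 25×26, cost 25·18·26 = 11700; cumulative 14836
Total: 14836 scalar multiplications.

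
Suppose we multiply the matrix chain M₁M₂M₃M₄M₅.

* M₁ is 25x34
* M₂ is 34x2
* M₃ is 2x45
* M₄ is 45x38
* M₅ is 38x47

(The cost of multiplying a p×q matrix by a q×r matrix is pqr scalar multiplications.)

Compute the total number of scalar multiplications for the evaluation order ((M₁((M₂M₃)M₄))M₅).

(M₂M₃): 34×2 by 2×45 → 34×45, cost 34·2·45 = 3060
((M₂M₃)M₄): 34×45 by 45×38 → 34×38, cost 34·45·38 = 58140; cumulative 61200
(M₁((M₂M₃)M₄)): 25×34 by 34×38 → 25×38, cost 25·34·38 = 32300; cumulative 93500
((M₁((M₂M₃)M₄))M₅): 25×38 by 38×47 → 25×47, cost 25·38·47 = 44650; cumulative 138150
Total: 138150 scalar multiplications.

138150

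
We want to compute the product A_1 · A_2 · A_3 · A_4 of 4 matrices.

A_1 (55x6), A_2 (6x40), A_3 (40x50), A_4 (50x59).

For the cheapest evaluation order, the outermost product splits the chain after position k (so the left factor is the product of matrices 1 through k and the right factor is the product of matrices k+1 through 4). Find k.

Adjacent pairs: A_1A_2 = 55·6·40 = 13200; A_2A_3 = 6·40·50 = 12000; A_3A_4 = 40·50·59 = 118000.
Length 3: A_1..A_3: k=1: 0+12000+55·6·50=28500; k=2: 13200+0+55·40·50=123200 → min 28500 | A_2..A_4: k=2: 0+118000+6·40·59=132160; k=3: 12000+0+6·50·59=29700 → min 29700.
Top-level splits: k=1: (A_1..A_1)·(A_2..A_4) → 0+29700+55·6·59 = 49170; k=2: (A_1..A_2)·(A_3..A_4) → 13200+118000+55·40·59 = 261000; k=3: (A_1..A_3)·(A_4..A_4) → 28500+0+55·50·59 = 190750.
Best split is after A_1, i.e. k = 1.

1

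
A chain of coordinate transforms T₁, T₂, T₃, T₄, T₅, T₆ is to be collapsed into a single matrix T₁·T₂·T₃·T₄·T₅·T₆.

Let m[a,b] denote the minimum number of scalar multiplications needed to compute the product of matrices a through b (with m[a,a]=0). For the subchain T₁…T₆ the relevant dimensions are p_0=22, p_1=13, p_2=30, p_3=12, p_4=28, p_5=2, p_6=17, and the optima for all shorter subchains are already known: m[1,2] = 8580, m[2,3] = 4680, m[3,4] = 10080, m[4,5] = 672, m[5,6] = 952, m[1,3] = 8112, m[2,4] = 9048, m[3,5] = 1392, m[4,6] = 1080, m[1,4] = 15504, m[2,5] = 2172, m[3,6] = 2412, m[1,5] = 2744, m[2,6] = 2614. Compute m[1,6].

3492

m[1,6] = min over k∈[1,5] of m[1,k]+m[k+1,6]+p_{0}·p_k·p_{6}.
k=1: 0 + 2614 + 22·13·17 = 7476; k=2: 8580 + 2412 + 22·30·17 = 22212; k=3: 8112 + 1080 + 22·12·17 = 13680; k=4: 15504 + 952 + 22·28·17 = 26928; k=5: 2744 + 0 + 22·2·17 = 3492.
Minimum: 3492 at k=5.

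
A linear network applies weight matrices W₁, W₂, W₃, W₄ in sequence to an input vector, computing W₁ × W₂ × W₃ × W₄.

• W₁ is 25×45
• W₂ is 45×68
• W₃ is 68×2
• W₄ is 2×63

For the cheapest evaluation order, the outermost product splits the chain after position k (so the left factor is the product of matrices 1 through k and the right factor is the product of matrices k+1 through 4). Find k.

3

Adjacent pairs: W₁W₂ = 25·45·68 = 76500; W₂W₃ = 45·68·2 = 6120; W₃W₄ = 68·2·63 = 8568.
Length 3: W₁..W₃: k=1: 0+6120+25·45·2=8370; k=2: 76500+0+25·68·2=79900 → min 8370 | W₂..W₄: k=2: 0+8568+45·68·63=201348; k=3: 6120+0+45·2·63=11790 → min 11790.
Top-level splits: k=1: (W₁..W₁)·(W₂..W₄) → 0+11790+25·45·63 = 82665; k=2: (W₁..W₂)·(W₃..W₄) → 76500+8568+25·68·63 = 192168; k=3: (W₁..W₃)·(W₄..W₄) → 8370+0+25·2·63 = 11520.
Best split is after W₃, i.e. k = 3.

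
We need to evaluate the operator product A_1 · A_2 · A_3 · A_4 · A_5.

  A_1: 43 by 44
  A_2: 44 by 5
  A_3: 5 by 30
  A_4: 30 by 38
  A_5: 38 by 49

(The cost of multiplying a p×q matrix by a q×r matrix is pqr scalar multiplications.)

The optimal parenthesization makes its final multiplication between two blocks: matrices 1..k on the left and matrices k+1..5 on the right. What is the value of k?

2

Adjacent pairs: A_1A_2 = 43·44·5 = 9460; A_2A_3 = 44·5·30 = 6600; A_3A_4 = 5·30·38 = 5700; A_4A_5 = 30·38·49 = 55860.
Length 3: A_1..A_3: k=1: 0+6600+43·44·30=63360; k=2: 9460+0+43·5·30=15910 → min 15910 | A_2..A_4: k=2: 0+5700+44·5·38=14060; k=3: 6600+0+44·30·38=56760 → min 14060 | A_3..A_5: k=3: 0+55860+5·30·49=63210; k=4: 5700+0+5·38·49=15010 → min 15010.
Length 4: A_1..A_4: k=1: 0+14060+43·44·38=85956; k=2: 9460+5700+43·5·38=23330; k=3: 15910+0+43·30·38=64930 → min 23330 | A_2..A_5: k=2: 0+15010+44·5·49=25790; k=3: 6600+55860+44·30·49=127140; k=4: 14060+0+44·38·49=95988 → min 25790.
Top-level splits: k=1: (A_1..A_1)·(A_2..A_5) → 0+25790+43·44·49 = 118498; k=2: (A_1..A_2)·(A_3..A_5) → 9460+15010+43·5·49 = 35005; k=3: (A_1..A_3)·(A_4..A_5) → 15910+55860+43·30·49 = 134980; k=4: (A_1..A_4)·(A_5..A_5) → 23330+0+43·38·49 = 103396.
Best split is after A_2, i.e. k = 2.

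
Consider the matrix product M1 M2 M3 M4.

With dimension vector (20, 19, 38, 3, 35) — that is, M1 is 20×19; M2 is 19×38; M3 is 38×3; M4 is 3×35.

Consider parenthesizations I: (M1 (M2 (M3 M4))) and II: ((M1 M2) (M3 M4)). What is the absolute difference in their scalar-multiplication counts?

2470

Order I = (M1 (M2 (M3 M4))): (M3 M4): 38×3 by 3×35 → 38×35, cost 38·3·35 = 3990; (M2 (M3 M4)): 19×38 by 38×35 → 19×35, cost 19·38·35 = 25270; cumulative 29260; (M1 (M2 (M3 M4))): 20×19 by 19×35 → 20×35, cost 20·19·35 = 13300; cumulative 42560. Total 42560.
Order II = ((M1 M2) (M3 M4)): (M1 M2): 20×19 by 19×38 → 20×38, cost 20·19·38 = 14440; (M3 M4): 38×3 by 3×35 → 38×35, cost 38·3·35 = 3990; ((M1 M2) (M3 M4)): 20×38 by 38×35 → 20×35, cost 20·38·35 = 26600; cumulative 45030. Total 45030.
Difference: |42560 − 45030| = 2470.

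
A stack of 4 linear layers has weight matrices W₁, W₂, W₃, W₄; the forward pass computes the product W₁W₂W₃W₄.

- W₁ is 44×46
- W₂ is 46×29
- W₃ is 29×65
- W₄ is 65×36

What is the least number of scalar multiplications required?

Adjacent pairs: W₁W₂ = 44·46·29 = 58696; W₂W₃ = 46·29·65 = 86710; W₃W₄ = 29·65·36 = 67860.
Length 3: W₁..W₃: k=1: 0+86710+44·46·65=218270; k=2: 58696+0+44·29·65=141636 → min 141636 | W₂..W₄: k=2: 0+67860+46·29·36=115884; k=3: 86710+0+46·65·36=194350 → min 115884.
Length 4: W₁..W₄: k=1: 0+115884+44·46·36=188748; k=2: 58696+67860+44·29·36=172492; k=3: 141636+0+44·65·36=244596 → min 172492.
Optimal order: ((W₁W₂)(W₃W₄)) with cost 172492.

172492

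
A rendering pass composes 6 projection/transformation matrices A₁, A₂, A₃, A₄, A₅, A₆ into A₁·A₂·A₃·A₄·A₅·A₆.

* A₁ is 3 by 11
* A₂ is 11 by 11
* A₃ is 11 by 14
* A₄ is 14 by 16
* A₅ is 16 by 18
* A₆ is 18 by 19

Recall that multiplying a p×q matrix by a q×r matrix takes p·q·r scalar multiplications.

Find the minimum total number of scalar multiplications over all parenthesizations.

3387

Adjacent pairs: A₁A₂ = 3·11·11 = 363; A₂A₃ = 11·11·14 = 1694; A₃A₄ = 11·14·16 = 2464; A₄A₅ = 14·16·18 = 4032; A₅A₆ = 16·18·19 = 5472.
Length 3: A₁..A₃: k=1: 0+1694+3·11·14=2156; k=2: 363+0+3·11·14=825 → min 825 | A₂..A₄: k=2: 0+2464+11·11·16=4400; k=3: 1694+0+11·14·16=4158 → min 4158 | A₃..A₅: k=3: 0+4032+11·14·18=6804; k=4: 2464+0+11·16·18=5632 → min 5632 | A₄..A₆: k=4: 0+5472+14·16·19=9728; k=5: 4032+0+14·18·19=8820 → min 8820.
Length 4: A₁..A₄: k=1: 0+4158+3·11·16=4686; k=2: 363+2464+3·11·16=3355; k=3: 825+0+3·14·16=1497 → min 1497 | A₂..A₅: k=2: 0+5632+11·11·18=7810; k=3: 1694+4032+11·14·18=8498; k=4: 4158+0+11·16·18=7326 → min 7326 | A₃..A₆: k=3: 0+8820+11·14·19=11746; k=4: 2464+5472+11·16·19=11280; k=5: 5632+0+11·18·19=9394 → min 9394.
Length 5: A₁..A₅: k=1: 0+7326+3·11·18=7920; k=2: 363+5632+3·11·18=6589; k=3: 825+4032+3·14·18=5613; k=4: 1497+0+3·16·18=2361 → min 2361 | A₂..A₆: k=2: 0+9394+11·11·19=11693; k=3: 1694+8820+11·14·19=13440; k=4: 4158+5472+11·16·19=12974; k=5: 7326+0+11·18·19=11088 → min 11088.
Length 6: A₁..A₆: k=1: 0+11088+3·11·19=11715; k=2: 363+9394+3·11·19=10384; k=3: 825+8820+3·14·19=10443; k=4: 1497+5472+3·16·19=7881; k=5: 2361+0+3·18·19=3387 → min 3387.
Optimal order: (((((A₁·A₂)·A₃)·A₄)·A₅)·A₆) with cost 3387.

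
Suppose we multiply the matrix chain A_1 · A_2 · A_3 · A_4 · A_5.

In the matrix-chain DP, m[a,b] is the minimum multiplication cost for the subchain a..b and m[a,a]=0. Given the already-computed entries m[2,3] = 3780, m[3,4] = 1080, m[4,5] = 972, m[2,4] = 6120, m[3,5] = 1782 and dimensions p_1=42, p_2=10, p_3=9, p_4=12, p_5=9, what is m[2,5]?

m[2,5] = min over k∈[2,4] of m[2,k]+m[k+1,5]+p_{1}·p_k·p_{5}.
k=2: 0 + 1782 + 42·10·9 = 5562; k=3: 3780 + 972 + 42·9·9 = 8154; k=4: 6120 + 0 + 42·12·9 = 10656.
Minimum: 5562 at k=2.

5562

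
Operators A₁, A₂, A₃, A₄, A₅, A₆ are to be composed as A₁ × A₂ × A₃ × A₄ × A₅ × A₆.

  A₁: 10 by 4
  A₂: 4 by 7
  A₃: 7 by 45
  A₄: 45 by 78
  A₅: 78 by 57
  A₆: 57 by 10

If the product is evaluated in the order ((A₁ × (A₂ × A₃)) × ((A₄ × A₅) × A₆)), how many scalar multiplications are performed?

233280

(A₂ × A₃): 4×7 by 7×45 → 4×45, cost 4·7·45 = 1260
(A₁ × (A₂ × A₃)): 10×4 by 4×45 → 10×45, cost 10·4·45 = 1800; cumulative 3060
(A₄ × A₅): 45×78 by 78×57 → 45×57, cost 45·78·57 = 200070
((A₄ × A₅) × A₆): 45×57 by 57×10 → 45×10, cost 45·57·10 = 25650; cumulative 225720
((A₁ × (A₂ × A₃)) × ((A₄ × A₅) × A₆)): 10×45 by 45×10 → 10×10, cost 10·45·10 = 4500; cumulative 233280
Total: 233280 scalar multiplications.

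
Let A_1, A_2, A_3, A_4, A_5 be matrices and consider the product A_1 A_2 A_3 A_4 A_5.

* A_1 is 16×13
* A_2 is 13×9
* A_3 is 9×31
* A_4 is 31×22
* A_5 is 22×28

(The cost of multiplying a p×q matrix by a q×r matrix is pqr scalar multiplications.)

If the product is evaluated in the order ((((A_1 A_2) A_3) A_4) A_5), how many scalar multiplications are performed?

27104

(A_1 A_2): 16×13 by 13×9 → 16×9, cost 16·13·9 = 1872
((A_1 A_2) A_3): 16×9 by 9×31 → 16×31, cost 16·9·31 = 4464; cumulative 6336
(((A_1 A_2) A_3) A_4): 16×31 by 31×22 → 16×22, cost 16·31·22 = 10912; cumulative 17248
((((A_1 A_2) A_3) A_4) A_5): 16×22 by 22×28 → 16×28, cost 16·22·28 = 9856; cumulative 27104
Total: 27104 scalar multiplications.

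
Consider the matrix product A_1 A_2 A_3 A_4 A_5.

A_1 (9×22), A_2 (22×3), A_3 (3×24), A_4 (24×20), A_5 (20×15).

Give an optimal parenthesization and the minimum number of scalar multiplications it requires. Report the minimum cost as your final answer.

Adjacent pairs: A_1A_2 = 9·22·3 = 594; A_2A_3 = 22·3·24 = 1584; A_3A_4 = 3·24·20 = 1440; A_4A_5 = 24·20·15 = 7200.
Length 3: A_1..A_3: k=1: 0+1584+9·22·24=6336; k=2: 594+0+9·3·24=1242 → min 1242 | A_2..A_4: k=2: 0+1440+22·3·20=2760; k=3: 1584+0+22·24·20=12144 → min 2760 | A_3..A_5: k=3: 0+7200+3·24·15=8280; k=4: 1440+0+3·20·15=2340 → min 2340.
Length 4: A_1..A_4: k=1: 0+2760+9·22·20=6720; k=2: 594+1440+9·3·20=2574; k=3: 1242+0+9·24·20=5562 → min 2574 | A_2..A_5: k=2: 0+2340+22·3·15=3330; k=3: 1584+7200+22·24·15=16704; k=4: 2760+0+22·20·15=9360 → min 3330.
Length 5: A_1..A_5: k=1: 0+3330+9·22·15=6300; k=2: 594+2340+9·3·15=3339; k=3: 1242+7200+9·24·15=11682; k=4: 2574+0+9·20·15=5274 → min 3339.
Optimal parenthesization: ((A_1 A_2) ((A_3 A_4) A_5)) with cost 3339.

3339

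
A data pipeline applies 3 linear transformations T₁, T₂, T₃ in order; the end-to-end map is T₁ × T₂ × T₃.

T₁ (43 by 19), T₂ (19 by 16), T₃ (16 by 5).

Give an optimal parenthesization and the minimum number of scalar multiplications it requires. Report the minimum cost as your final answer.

5605

(T₁ × (T₂ × T₃)): cost 5605.
((T₁ × T₂) × T₃): cost 16512.
Optimal: (T₁ × (T₂ × T₃)) with cost 5605.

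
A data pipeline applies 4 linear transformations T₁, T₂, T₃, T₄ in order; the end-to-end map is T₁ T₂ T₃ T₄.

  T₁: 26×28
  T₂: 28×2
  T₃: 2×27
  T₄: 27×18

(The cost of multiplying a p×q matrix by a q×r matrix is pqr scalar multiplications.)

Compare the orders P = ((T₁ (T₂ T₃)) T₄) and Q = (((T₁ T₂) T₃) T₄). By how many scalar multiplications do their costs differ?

18308

Order P = ((T₁ (T₂ T₃)) T₄): (T₂ T₃): 28×2 by 2×27 → 28×27, cost 28·2·27 = 1512; (T₁ (T₂ T₃)): 26×28 by 28×27 → 26×27, cost 26·28·27 = 19656; cumulative 21168; ((T₁ (T₂ T₃)) T₄): 26×27 by 27×18 → 26×18, cost 26·27·18 = 12636; cumulative 33804. Total 33804.
Order Q = (((T₁ T₂) T₃) T₄): (T₁ T₂): 26×28 by 28×2 → 26×2, cost 26·28·2 = 1456; ((T₁ T₂) T₃): 26×2 by 2×27 → 26×27, cost 26·2·27 = 1404; cumulative 2860; (((T₁ T₂) T₃) T₄): 26×27 by 27×18 → 26×18, cost 26·27·18 = 12636; cumulative 15496. Total 15496.
Difference: |33804 − 15496| = 18308.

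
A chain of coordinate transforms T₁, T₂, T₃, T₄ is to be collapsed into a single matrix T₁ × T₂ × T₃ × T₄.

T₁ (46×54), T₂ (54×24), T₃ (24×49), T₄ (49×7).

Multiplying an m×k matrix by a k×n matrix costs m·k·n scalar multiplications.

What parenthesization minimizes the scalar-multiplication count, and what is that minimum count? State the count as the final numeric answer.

34692

Adjacent pairs: T₁T₂ = 46·54·24 = 59616; T₂T₃ = 54·24·49 = 63504; T₃T₄ = 24·49·7 = 8232.
Length 3: T₁..T₃: k=1: 0+63504+46·54·49=185220; k=2: 59616+0+46·24·49=113712 → min 113712 | T₂..T₄: k=2: 0+8232+54·24·7=17304; k=3: 63504+0+54·49·7=82026 → min 17304.
Length 4: T₁..T₄: k=1: 0+17304+46·54·7=34692; k=2: 59616+8232+46·24·7=75576; k=3: 113712+0+46·49·7=129490 → min 34692.
Optimal parenthesization: (T₁ × (T₂ × (T₃ × T₄))) with cost 34692.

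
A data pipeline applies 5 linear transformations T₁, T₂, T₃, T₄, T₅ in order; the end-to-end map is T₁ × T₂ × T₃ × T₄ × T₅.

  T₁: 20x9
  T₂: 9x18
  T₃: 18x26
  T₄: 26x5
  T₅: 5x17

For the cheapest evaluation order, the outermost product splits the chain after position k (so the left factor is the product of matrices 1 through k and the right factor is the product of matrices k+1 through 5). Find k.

4

Adjacent pairs: T₁T₂ = 20·9·18 = 3240; T₂T₃ = 9·18·26 = 4212; T₃T₄ = 18·26·5 = 2340; T₄T₅ = 26·5·17 = 2210.
Length 3: T₁..T₃: k=1: 0+4212+20·9·26=8892; k=2: 3240+0+20·18·26=12600 → min 8892 | T₂..T₄: k=2: 0+2340+9·18·5=3150; k=3: 4212+0+9·26·5=5382 → min 3150 | T₃..T₅: k=3: 0+2210+18·26·17=10166; k=4: 2340+0+18·5·17=3870 → min 3870.
Length 4: T₁..T₄: k=1: 0+3150+20·9·5=4050; k=2: 3240+2340+20·18·5=7380; k=3: 8892+0+20·26·5=11492 → min 4050 | T₂..T₅: k=2: 0+3870+9·18·17=6624; k=3: 4212+2210+9·26·17=10400; k=4: 3150+0+9·5·17=3915 → min 3915.
Top-level splits: k=1: (T₁..T₁)·(T₂..T₅) → 0+3915+20·9·17 = 6975; k=2: (T₁..T₂)·(T₃..T₅) → 3240+3870+20·18·17 = 13230; k=3: (T₁..T₃)·(T₄..T₅) → 8892+2210+20·26·17 = 19942; k=4: (T₁..T₄)·(T₅..T₅) → 4050+0+20·5·17 = 5750.
Best split is after T₄, i.e. k = 4.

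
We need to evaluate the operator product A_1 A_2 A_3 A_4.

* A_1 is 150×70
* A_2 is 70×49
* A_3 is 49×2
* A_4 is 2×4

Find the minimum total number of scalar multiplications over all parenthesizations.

Adjacent pairs: A_1A_2 = 150·70·49 = 514500; A_2A_3 = 70·49·2 = 6860; A_3A_4 = 49·2·4 = 392.
Length 3: A_1..A_3: k=1: 0+6860+150·70·2=27860; k=2: 514500+0+150·49·2=529200 → min 27860 | A_2..A_4: k=2: 0+392+70·49·4=14112; k=3: 6860+0+70·2·4=7420 → min 7420.
Length 4: A_1..A_4: k=1: 0+7420+150·70·4=49420; k=2: 514500+392+150·49·4=544292; k=3: 27860+0+150·2·4=29060 → min 29060.
Optimal order: ((A_1 (A_2 A_3)) A_4) with cost 29060.

29060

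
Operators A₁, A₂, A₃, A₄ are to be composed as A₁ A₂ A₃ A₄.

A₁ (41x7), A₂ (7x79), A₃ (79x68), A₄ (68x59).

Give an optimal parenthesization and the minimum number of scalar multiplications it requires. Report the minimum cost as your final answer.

Adjacent pairs: A₁A₂ = 41·7·79 = 22673; A₂A₃ = 7·79·68 = 37604; A₃A₄ = 79·68·59 = 316948.
Length 3: A₁..A₃: k=1: 0+37604+41·7·68=57120; k=2: 22673+0+41·79·68=242925 → min 57120 | A₂..A₄: k=2: 0+316948+7·79·59=349575; k=3: 37604+0+7·68·59=65688 → min 65688.
Length 4: A₁..A₄: k=1: 0+65688+41·7·59=82621; k=2: 22673+316948+41·79·59=530722; k=3: 57120+0+41·68·59=221612 → min 82621.
Optimal parenthesization: (A₁ ((A₂ A₃) A₄)) with cost 82621.

82621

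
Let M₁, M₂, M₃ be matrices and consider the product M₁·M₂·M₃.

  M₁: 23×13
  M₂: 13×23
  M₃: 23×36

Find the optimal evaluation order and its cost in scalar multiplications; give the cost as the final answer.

(M₁·(M₂·M₃)): cost 21528.
((M₁·M₂)·M₃): cost 25921.
Optimal: (M₁·(M₂·M₃)) with cost 21528.

21528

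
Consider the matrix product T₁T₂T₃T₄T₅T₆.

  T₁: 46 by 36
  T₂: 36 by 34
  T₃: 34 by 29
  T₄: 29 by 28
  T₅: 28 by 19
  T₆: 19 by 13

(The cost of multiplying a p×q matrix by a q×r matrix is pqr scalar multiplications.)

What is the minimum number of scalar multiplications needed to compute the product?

67730

Adjacent pairs: T₁T₂ = 46·36·34 = 56304; T₂T₃ = 36·34·29 = 35496; T₃T₄ = 34·29·28 = 27608; T₄T₅ = 29·28·19 = 15428; T₅T₆ = 28·19·13 = 6916.
Length 3: T₁..T₃: k=1: 0+35496+46·36·29=83520; k=2: 56304+0+46·34·29=101660 → min 83520 | T₂..T₄: k=2: 0+27608+36·34·28=61880; k=3: 35496+0+36·29·28=64728 → min 61880 | T₃..T₅: k=3: 0+15428+34·29·19=34162; k=4: 27608+0+34·28·19=45696 → min 34162 | T₄..T₆: k=4: 0+6916+29·28·13=17472; k=5: 15428+0+29·19·13=22591 → min 17472.
Length 4: T₁..T₄: k=1: 0+61880+46·36·28=108248; k=2: 56304+27608+46·34·28=127704; k=3: 83520+0+46·29·28=120872 → min 108248 | T₂..T₅: k=2: 0+34162+36·34·19=57418; k=3: 35496+15428+36·29·19=70760; k=4: 61880+0+36·28·19=81032 → min 57418 | T₃..T₆: k=3: 0+17472+34·29·13=30290; k=4: 27608+6916+34·28·13=46900; k=5: 34162+0+34·19·13=42560 → min 30290.
Length 5: T₁..T₅: k=1: 0+57418+46·36·19=88882; k=2: 56304+34162+46·34·19=120182; k=3: 83520+15428+46·29·19=124294; k=4: 108248+0+46·28·19=132720 → min 88882 | T₂..T₆: k=2: 0+30290+36·34·13=46202; k=3: 35496+17472+36·29·13=66540; k=4: 61880+6916+36·28·13=81900; k=5: 57418+0+36·19·13=66310 → min 46202.
Length 6: T₁..T₆: k=1: 0+46202+46·36·13=67730; k=2: 56304+30290+46·34·13=106926; k=3: 83520+17472+46·29·13=118334; k=4: 108248+6916+46·28·13=131908; k=5: 88882+0+46·19·13=100244 → min 67730.
Optimal order: (T₁(T₂(T₃(T₄(T₅T₆))))) with cost 67730.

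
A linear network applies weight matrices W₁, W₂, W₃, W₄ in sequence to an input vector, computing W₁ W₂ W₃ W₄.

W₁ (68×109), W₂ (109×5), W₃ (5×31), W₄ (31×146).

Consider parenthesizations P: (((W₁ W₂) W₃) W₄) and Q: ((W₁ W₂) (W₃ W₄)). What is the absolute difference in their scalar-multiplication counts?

Order P = (((W₁ W₂) W₃) W₄): (W₁ W₂): 68×109 by 109×5 → 68×5, cost 68·109·5 = 37060; ((W₁ W₂) W₃): 68×5 by 5×31 → 68×31, cost 68·5·31 = 10540; cumulative 47600; (((W₁ W₂) W₃) W₄): 68×31 by 31×146 → 68×146, cost 68·31·146 = 307768; cumulative 355368. Total 355368.
Order Q = ((W₁ W₂) (W₃ W₄)): (W₁ W₂): 68×109 by 109×5 → 68×5, cost 68·109·5 = 37060; (W₃ W₄): 5×31 by 31×146 → 5×146, cost 5·31·146 = 22630; ((W₁ W₂) (W₃ W₄)): 68×5 by 5×146 → 68×146, cost 68·5·146 = 49640; cumulative 109330. Total 109330.
Difference: |355368 − 109330| = 246038.

246038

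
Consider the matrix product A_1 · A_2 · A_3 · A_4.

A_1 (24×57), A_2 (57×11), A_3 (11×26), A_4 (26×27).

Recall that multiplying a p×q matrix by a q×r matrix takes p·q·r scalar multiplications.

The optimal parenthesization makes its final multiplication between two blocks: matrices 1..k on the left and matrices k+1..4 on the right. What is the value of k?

2

Adjacent pairs: A_1A_2 = 24·57·11 = 15048; A_2A_3 = 57·11·26 = 16302; A_3A_4 = 11·26·27 = 7722.
Length 3: A_1..A_3: k=1: 0+16302+24·57·26=51870; k=2: 15048+0+24·11·26=21912 → min 21912 | A_2..A_4: k=2: 0+7722+57·11·27=24651; k=3: 16302+0+57·26·27=56316 → min 24651.
Top-level splits: k=1: (A_1..A_1)·(A_2..A_4) → 0+24651+24·57·27 = 61587; k=2: (A_1..A_2)·(A_3..A_4) → 15048+7722+24·11·27 = 29898; k=3: (A_1..A_3)·(A_4..A_4) → 21912+0+24·26·27 = 38760.
Best split is after A_2, i.e. k = 2.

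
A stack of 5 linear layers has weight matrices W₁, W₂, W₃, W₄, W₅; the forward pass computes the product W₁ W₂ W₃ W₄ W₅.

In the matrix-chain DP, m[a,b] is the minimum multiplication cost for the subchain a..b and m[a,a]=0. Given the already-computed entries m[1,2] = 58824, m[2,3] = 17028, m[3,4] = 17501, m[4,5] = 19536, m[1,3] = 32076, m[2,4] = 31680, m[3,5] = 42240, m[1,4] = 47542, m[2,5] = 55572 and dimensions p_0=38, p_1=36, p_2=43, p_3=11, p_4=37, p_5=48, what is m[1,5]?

71676

m[1,5] = min over k∈[1,4] of m[1,k]+m[k+1,5]+p_{0}·p_k·p_{5}.
k=1: 0 + 55572 + 38·36·48 = 121236; k=2: 58824 + 42240 + 38·43·48 = 179496; k=3: 32076 + 19536 + 38·11·48 = 71676; k=4: 47542 + 0 + 38·37·48 = 115030.
Minimum: 71676 at k=3.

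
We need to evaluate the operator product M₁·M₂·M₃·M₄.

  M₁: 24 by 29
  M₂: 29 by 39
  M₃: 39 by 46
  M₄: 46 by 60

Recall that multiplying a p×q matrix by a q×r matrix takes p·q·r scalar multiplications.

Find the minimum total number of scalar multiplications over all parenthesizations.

136440

Adjacent pairs: M₁M₂ = 24·29·39 = 27144; M₂M₃ = 29·39·46 = 52026; M₃M₄ = 39·46·60 = 107640.
Length 3: M₁..M₃: k=1: 0+52026+24·29·46=84042; k=2: 27144+0+24·39·46=70200 → min 70200 | M₂..M₄: k=2: 0+107640+29·39·60=175500; k=3: 52026+0+29·46·60=132066 → min 132066.
Length 4: M₁..M₄: k=1: 0+132066+24·29·60=173826; k=2: 27144+107640+24·39·60=190944; k=3: 70200+0+24·46·60=136440 → min 136440.
Optimal order: (((M₁·M₂)·M₃)·M₄) with cost 136440.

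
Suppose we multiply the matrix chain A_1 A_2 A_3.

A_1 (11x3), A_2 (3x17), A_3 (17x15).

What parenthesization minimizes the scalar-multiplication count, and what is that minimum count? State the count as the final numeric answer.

(A_1 (A_2 A_3)): cost 1260.
((A_1 A_2) A_3): cost 3366.
Optimal: (A_1 (A_2 A_3)) with cost 1260.

1260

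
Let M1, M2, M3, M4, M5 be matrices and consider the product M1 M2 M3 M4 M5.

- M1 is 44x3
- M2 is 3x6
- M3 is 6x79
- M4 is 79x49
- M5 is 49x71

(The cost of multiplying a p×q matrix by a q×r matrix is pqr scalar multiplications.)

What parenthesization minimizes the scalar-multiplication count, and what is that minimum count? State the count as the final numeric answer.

32844

Adjacent pairs: M1M2 = 44·3·6 = 792; M2M3 = 3·6·79 = 1422; M3M4 = 6·79·49 = 23226; M4M5 = 79·49·71 = 274841.
Length 3: M1..M3: k=1: 0+1422+44·3·79=11850; k=2: 792+0+44·6·79=21648 → min 11850 | M2..M4: k=2: 0+23226+3·6·49=24108; k=3: 1422+0+3·79·49=13035 → min 13035 | M3..M5: k=3: 0+274841+6·79·71=308495; k=4: 23226+0+6·49·71=44100 → min 44100.
Length 4: M1..M4: k=1: 0+13035+44·3·49=19503; k=2: 792+23226+44·6·49=36954; k=3: 11850+0+44·79·49=182174 → min 19503 | M2..M5: k=2: 0+44100+3·6·71=45378; k=3: 1422+274841+3·79·71=293090; k=4: 13035+0+3·49·71=23472 → min 23472.
Length 5: M1..M5: k=1: 0+23472+44·3·71=32844; k=2: 792+44100+44·6·71=63636; k=3: 11850+274841+44·79·71=533487; k=4: 19503+0+44·49·71=172579 → min 32844.
Optimal parenthesization: (M1 (((M2 M3) M4) M5)) with cost 32844.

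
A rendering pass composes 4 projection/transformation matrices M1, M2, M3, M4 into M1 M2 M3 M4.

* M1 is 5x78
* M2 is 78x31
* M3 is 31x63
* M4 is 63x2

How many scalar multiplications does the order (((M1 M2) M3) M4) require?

(M1 M2): 5×78 by 78×31 → 5×31, cost 5·78·31 = 12090
((M1 M2) M3): 5×31 by 31×63 → 5×63, cost 5·31·63 = 9765; cumulative 21855
(((M1 M2) M3) M4): 5×63 by 63×2 → 5×2, cost 5·63·2 = 630; cumulative 22485
Total: 22485 scalar multiplications.

22485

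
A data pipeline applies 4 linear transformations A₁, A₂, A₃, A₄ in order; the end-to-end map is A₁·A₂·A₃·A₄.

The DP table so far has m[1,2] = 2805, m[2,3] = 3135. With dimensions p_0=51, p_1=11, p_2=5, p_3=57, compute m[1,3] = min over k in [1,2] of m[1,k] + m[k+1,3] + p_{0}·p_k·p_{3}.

17340

m[1,3] = min over k∈[1,2] of m[1,k]+m[k+1,3]+p_{0}·p_k·p_{3}.
k=1: 0 + 3135 + 51·11·57 = 35112; k=2: 2805 + 0 + 51·5·57 = 17340.
Minimum: 17340 at k=2.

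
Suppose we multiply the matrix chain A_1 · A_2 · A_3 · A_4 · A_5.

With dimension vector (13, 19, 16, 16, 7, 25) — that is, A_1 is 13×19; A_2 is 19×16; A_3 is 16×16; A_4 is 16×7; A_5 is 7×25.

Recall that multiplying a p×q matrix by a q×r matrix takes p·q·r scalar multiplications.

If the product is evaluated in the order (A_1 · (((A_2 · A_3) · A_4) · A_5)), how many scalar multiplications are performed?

(A_2 · A_3): 19×16 by 16×16 → 19×16, cost 19·16·16 = 4864
((A_2 · A_3) · A_4): 19×16 by 16×7 → 19×7, cost 19·16·7 = 2128; cumulative 6992
(((A_2 · A_3) · A_4) · A_5): 19×7 by 7×25 → 19×25, cost 19·7·25 = 3325; cumulative 10317
(A_1 · (((A_2 · A_3) · A_4) · A_5)): 13×19 by 19×25 → 13×25, cost 13·19·25 = 6175; cumulative 16492
Total: 16492 scalar multiplications.

16492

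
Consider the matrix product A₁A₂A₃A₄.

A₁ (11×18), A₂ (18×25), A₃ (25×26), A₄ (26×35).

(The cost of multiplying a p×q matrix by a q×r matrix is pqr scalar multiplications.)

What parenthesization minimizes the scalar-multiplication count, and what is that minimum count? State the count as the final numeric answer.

Adjacent pairs: A₁A₂ = 11·18·25 = 4950; A₂A₃ = 18·25·26 = 11700; A₃A₄ = 25·26·35 = 22750.
Length 3: A₁..A₃: k=1: 0+11700+11·18·26=16848; k=2: 4950+0+11·25·26=12100 → min 12100 | A₂..A₄: k=2: 0+22750+18·25·35=38500; k=3: 11700+0+18·26·35=28080 → min 28080.
Length 4: A₁..A₄: k=1: 0+28080+11·18·35=35010; k=2: 4950+22750+11·25·35=37325; k=3: 12100+0+11·26·35=22110 → min 22110.
Optimal parenthesization: (((A₁A₂)A₃)A₄) with cost 22110.

22110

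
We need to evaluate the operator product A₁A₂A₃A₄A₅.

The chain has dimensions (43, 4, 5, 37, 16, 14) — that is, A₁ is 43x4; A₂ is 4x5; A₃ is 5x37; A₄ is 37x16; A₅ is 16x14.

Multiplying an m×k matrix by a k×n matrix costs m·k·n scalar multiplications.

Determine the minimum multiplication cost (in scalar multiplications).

Adjacent pairs: A₁A₂ = 43·4·5 = 860; A₂A₃ = 4·5·37 = 740; A₃A₄ = 5·37·16 = 2960; A₄A₅ = 37·16·14 = 8288.
Length 3: A₁..A₃: k=1: 0+740+43·4·37=7104; k=2: 860+0+43·5·37=8815 → min 7104 | A₂..A₄: k=2: 0+2960+4·5·16=3280; k=3: 740+0+4·37·16=3108 → min 3108 | A₃..A₅: k=3: 0+8288+5·37·14=10878; k=4: 2960+0+5·16·14=4080 → min 4080.
Length 4: A₁..A₄: k=1: 0+3108+43·4·16=5860; k=2: 860+2960+43·5·16=7260; k=3: 7104+0+43·37·16=32560 → min 5860 | A₂..A₅: k=2: 0+4080+4·5·14=4360; k=3: 740+8288+4·37·14=11100; k=4: 3108+0+4·16·14=4004 → min 4004.
Length 5: A₁..A₅: k=1: 0+4004+43·4·14=6412; k=2: 860+4080+43·5·14=7950; k=3: 7104+8288+43·37·14=37666; k=4: 5860+0+43·16·14=15492 → min 6412.
Optimal order: (A₁(((A₂A₃)A₄)A₅)) with cost 6412.

6412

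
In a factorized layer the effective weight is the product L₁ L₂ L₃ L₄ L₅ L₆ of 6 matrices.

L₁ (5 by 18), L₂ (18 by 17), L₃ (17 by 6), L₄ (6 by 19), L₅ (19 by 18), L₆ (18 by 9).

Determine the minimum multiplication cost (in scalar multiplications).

5130

Adjacent pairs: L₁L₂ = 5·18·17 = 1530; L₂L₃ = 18·17·6 = 1836; L₃L₄ = 17·6·19 = 1938; L₄L₅ = 6·19·18 = 2052; L₅L₆ = 19·18·9 = 3078.
Length 3: L₁..L₃: k=1: 0+1836+5·18·6=2376; k=2: 1530+0+5·17·6=2040 → min 2040 | L₂..L₄: k=2: 0+1938+18·17·19=7752; k=3: 1836+0+18·6·19=3888 → min 3888 | L₃..L₅: k=3: 0+2052+17·6·18=3888; k=4: 1938+0+17·19·18=7752 → min 3888 | L₄..L₆: k=4: 0+3078+6·19·9=4104; k=5: 2052+0+6·18·9=3024 → min 3024.
Length 4: L₁..L₄: k=1: 0+3888+5·18·19=5598; k=2: 1530+1938+5·17·19=5083; k=3: 2040+0+5·6·19=2610 → min 2610 | L₂..L₅: k=2: 0+3888+18·17·18=9396; k=3: 1836+2052+18·6·18=5832; k=4: 3888+0+18·19·18=10044 → min 5832 | L₃..L₆: k=3: 0+3024+17·6·9=3942; k=4: 1938+3078+17·19·9=7923; k=5: 3888+0+17·18·9=6642 → min 3942.
Length 5: L₁..L₅: k=1: 0+5832+5·18·18=7452; k=2: 1530+3888+5·17·18=6948; k=3: 2040+2052+5·6·18=4632; k=4: 2610+0+5·19·18=4320 → min 4320 | L₂..L₆: k=2: 0+3942+18·17·9=6696; k=3: 1836+3024+18·6·9=5832; k=4: 3888+3078+18·19·9=10044; k=5: 5832+0+18·18·9=8748 → min 5832.
Length 6: L₁..L₆: k=1: 0+5832+5·18·9=6642; k=2: 1530+3942+5·17·9=6237; k=3: 2040+3024+5·6·9=5334; k=4: 2610+3078+5·19·9=6543; k=5: 4320+0+5·18·9=5130 → min 5130.
Optimal order: (((((L₁ L₂) L₃) L₄) L₅) L₆) with cost 5130.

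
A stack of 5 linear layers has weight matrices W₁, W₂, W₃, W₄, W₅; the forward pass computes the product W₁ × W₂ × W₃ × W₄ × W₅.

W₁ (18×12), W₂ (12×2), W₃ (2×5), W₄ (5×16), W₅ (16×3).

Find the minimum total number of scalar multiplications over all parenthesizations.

796

Adjacent pairs: W₁W₂ = 18·12·2 = 432; W₂W₃ = 12·2·5 = 120; W₃W₄ = 2·5·16 = 160; W₄W₅ = 5·16·3 = 240.
Length 3: W₁..W₃: k=1: 0+120+18·12·5=1200; k=2: 432+0+18·2·5=612 → min 612 | W₂..W₄: k=2: 0+160+12·2·16=544; k=3: 120+0+12·5·16=1080 → min 544 | W₃..W₅: k=3: 0+240+2·5·3=270; k=4: 160+0+2·16·3=256 → min 256.
Length 4: W₁..W₄: k=1: 0+544+18·12·16=4000; k=2: 432+160+18·2·16=1168; k=3: 612+0+18·5·16=2052 → min 1168 | W₂..W₅: k=2: 0+256+12·2·3=328; k=3: 120+240+12·5·3=540; k=4: 544+0+12·16·3=1120 → min 328.
Length 5: W₁..W₅: k=1: 0+328+18·12·3=976; k=2: 432+256+18·2·3=796; k=3: 612+240+18·5·3=1122; k=4: 1168+0+18·16·3=2032 → min 796.
Optimal order: ((W₁ × W₂) × ((W₃ × W₄) × W₅)) with cost 796.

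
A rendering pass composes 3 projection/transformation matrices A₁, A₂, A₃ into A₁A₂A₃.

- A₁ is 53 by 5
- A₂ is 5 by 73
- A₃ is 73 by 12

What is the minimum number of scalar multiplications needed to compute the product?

Order (A₁(A₂A₃)): (A₂A₃): 5×73 by 73×12 → 5×12, cost 5·73·12 = 4380; (A₁(A₂A₃)): 53×5 by 5×12 → 53×12, cost 53·5·12 = 3180; cumulative 7560. Total 7560.
Order ((A₁A₂)A₃): (A₁A₂): 53×5 by 5×73 → 53×73, cost 53·5·73 = 19345; ((A₁A₂)A₃): 53×73 by 73×12 → 53×12, cost 53·73·12 = 46428; cumulative 65773. Total 65773.
Minimum: 7560.

7560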